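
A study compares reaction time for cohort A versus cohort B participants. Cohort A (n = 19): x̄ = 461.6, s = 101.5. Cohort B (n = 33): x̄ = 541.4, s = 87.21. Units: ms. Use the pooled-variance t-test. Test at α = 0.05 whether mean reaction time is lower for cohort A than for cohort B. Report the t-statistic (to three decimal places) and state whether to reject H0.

t = -2.992; reject H0

Let group 1 = cohort A, group 2 = cohort B. H0: μ_1 = μ_2; H1: μ_1 < μ_2 (two-sample pooled-variance t-test, left-tailed).
s_p² = [(19−1)·101.5² + (33−1)·87.21²]/(19+33−2) = 8576.38
t = (461.6 − 541.4)/√[8576.38·(1/19 + 1/33)] = -2.992
df = n₁ + n₂ − 2 = 50
p-value = P(T ≤ -2.992) ≈ 0.0021
Since p ≈ 0.0021 < α = 0.05, reject H0; the evidence is statistically significant.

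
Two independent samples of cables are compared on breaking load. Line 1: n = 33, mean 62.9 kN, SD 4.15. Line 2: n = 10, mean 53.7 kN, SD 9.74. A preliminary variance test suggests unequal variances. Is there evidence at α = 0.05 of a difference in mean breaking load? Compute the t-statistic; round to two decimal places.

Let group 1 = line 1, group 2 = line 2. H0: μ_1 = μ_2; H1: μ_1 ≠ μ_2 (Welch's two-sample t-test, two-sided).
t = (x̄_1 − x̄_2)/√(s_1²/n_1 + s_2²/n_2) = (62.9 − 53.7)/√(4.15²/33 + 9.74²/10) = 2.91
Welch–Satterthwaite df ≈ 10.01
Two-sided p-value ≈ 0.016
Since p ≈ 0.016 < α = 0.05, reject H0; the data support H1.

2.91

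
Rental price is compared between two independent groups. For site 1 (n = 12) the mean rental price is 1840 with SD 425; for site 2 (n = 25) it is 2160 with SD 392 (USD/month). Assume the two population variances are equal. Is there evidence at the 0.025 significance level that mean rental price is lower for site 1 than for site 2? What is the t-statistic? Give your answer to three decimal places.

-2.263

Let group 1 = site 1, group 2 = site 2. H0: μ_1 = μ_2; H1: μ_1 < μ_2 (two-sample pooled-variance t-test, left-tailed).
s_p² = [(12−1)·425² + (25−1)·392²]/(12+25−2) = 162137
t = (1840 − 2160)/√[162137·(1/12 + 1/25)] = -2.263
df = n₁ + n₂ − 2 = 35
p-value = P(T ≤ -2.263) ≈ 0.015
Since p ≈ 0.015 < α = 0.025, reject H0; the evidence is statistically significant.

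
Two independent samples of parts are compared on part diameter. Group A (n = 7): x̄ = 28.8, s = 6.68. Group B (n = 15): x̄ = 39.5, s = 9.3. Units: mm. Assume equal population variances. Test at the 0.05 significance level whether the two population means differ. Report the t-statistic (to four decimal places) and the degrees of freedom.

Let group 1 = group A, group 2 = group B. H0: μ_1 = μ_2; H1: μ_1 ≠ μ_2 (two-sample pooled-variance t-test, two-sided).
s_p² = [(7−1)·6.68² + (15−1)·9.3²]/(7+15−2) = 73.9297
t = (28.8 − 39.5)/√[73.9297·(1/7 + 1/15)] = -2.7187
df = n₁ + n₂ − 2 = 20
Two-sided p-value ≈ 0.013
Since p ≈ 0.013 < α = 0.05, reject H0; the data support H1.

t = -2.7187, df = 20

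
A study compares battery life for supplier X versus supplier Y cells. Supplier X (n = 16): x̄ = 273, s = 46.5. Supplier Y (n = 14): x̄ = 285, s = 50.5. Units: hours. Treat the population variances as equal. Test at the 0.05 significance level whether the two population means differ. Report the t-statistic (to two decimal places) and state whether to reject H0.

Let group 1 = supplier X, group 2 = supplier Y. H0: μ_1 = μ_2; H1: μ_1 ≠ μ_2 (two-sample pooled-variance t-test, two-sided).
s_p² = [(16−1)·46.5² + (14−1)·50.5²]/(16+14−2) = 2342.39
t = (273 − 285)/√[2342.39·(1/16 + 1/14)] = -0.68
df = n₁ + n₂ − 2 = 28
Two-sided p-value ≈ 0.504
Since p ≈ 0.504 > α = 0.05, fail to reject H0; the data do not provide sufficient evidence against H0.

t = -0.68; fail to reject H0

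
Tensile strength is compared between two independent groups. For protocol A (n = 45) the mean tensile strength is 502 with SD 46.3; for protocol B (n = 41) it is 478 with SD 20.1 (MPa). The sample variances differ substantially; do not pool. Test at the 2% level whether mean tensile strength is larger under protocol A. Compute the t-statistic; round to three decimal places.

Let group 1 = protocol A, group 2 = protocol B. H0: μ_1 = μ_2; H1: μ_1 > μ_2 (Welch's two-sample t-test, right-tailed).
t = (x̄_1 − x̄_2)/√(s_1²/n_1 + s_2²/n_2) = (502 − 478)/√(46.3²/45 + 20.1²/41) = 3.165
Welch–Satterthwaite df ≈ 61.20
p-value = P(T ≥ 3.165) ≈ 0.001
Since p ≈ 0.001 < α = 0.02, reject H0; the data support H1.

3.165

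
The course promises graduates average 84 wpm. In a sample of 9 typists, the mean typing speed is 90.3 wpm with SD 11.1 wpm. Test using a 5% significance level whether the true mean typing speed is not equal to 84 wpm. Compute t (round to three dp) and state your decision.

H0: μ = 84; H1: μ ≠ 84 (one-sample t-test, two-sided).
t = (x̄ − μ₀)/(s/√n) = (90.3 − 84)/(11.1/√9) = 1.703
df = n − 1 = 8
Two-sided p-value ≈ 0.127
Since p ≈ 0.127 > α = 0.05, fail to reject H0; the data do not provide sufficient evidence against H0.

t = 1.703; fail to reject H0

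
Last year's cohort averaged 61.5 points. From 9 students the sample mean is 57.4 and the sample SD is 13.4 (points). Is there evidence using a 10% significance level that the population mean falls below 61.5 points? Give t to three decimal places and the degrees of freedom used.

t = -0.918, df = 8

H0: μ = 61.5; H1: μ < 61.5 (one-sample t-test, left-tailed).
t = (x̄ − μ₀)/(s/√n) = (57.4 − 61.5)/(13.4/√9) = -0.918
df = n − 1 = 8
p-value = P(T ≤ -0.918) ≈ 0.1928
Since p ≈ 0.1928 > α = 0.1, fail to reject H0; the data do not provide sufficient evidence against H0.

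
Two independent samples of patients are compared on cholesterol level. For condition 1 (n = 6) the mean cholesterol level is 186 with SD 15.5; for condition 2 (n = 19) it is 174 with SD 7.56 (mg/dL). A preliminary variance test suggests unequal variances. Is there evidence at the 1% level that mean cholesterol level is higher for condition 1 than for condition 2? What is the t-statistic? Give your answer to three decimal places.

1.829

Let group 1 = condition 1, group 2 = condition 2. H0: μ_1 = μ_2; H1: μ_1 > μ_2 (Welch's two-sample t-test, right-tailed).
t = (x̄_1 − x̄_2)/√(s_1²/n_1 + s_2²/n_2) = (186 − 174)/√(15.5²/6 + 7.56²/19) = 1.829
Welch–Satterthwaite df ≈ 5.77
p-value = P(T ≥ 1.829) ≈ 0.0596
Since p ≈ 0.0596 > α = 0.01, fail to reject H0; the data do not provide sufficient evidence against H0.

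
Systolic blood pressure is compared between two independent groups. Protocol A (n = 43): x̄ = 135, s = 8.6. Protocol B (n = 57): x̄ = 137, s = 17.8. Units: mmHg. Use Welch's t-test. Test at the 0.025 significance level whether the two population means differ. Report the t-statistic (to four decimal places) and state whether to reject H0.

t = -0.7413; fail to reject H0

Let group 1 = protocol A, group 2 = protocol B. H0: μ_1 = μ_2; H1: μ_1 ≠ μ_2 (Welch's two-sample t-test, two-sided).
t = (x̄_1 − x̄_2)/√(s_1²/n_1 + s_2²/n_2) = (135 − 137)/√(8.6²/43 + 17.8²/57) = -0.7413
Welch–Satterthwaite df ≈ 85.15
Two-sided p-value ≈ 0.461
Since p ≈ 0.461 > α = 0.025, fail to reject H0; the data do not provide sufficient evidence against H0.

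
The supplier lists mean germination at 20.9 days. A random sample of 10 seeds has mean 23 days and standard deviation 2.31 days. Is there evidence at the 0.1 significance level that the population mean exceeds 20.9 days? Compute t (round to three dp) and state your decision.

H0: μ = 20.9; H1: μ > 20.9 (one-sample t-test, right-tailed).
t = (x̄ − μ₀)/(s/√n) = (23 − 20.9)/(2.31/√10) = 2.875
df = n − 1 = 9
p-value = P(T ≥ 2.875) ≈ 0.009
Since p ≈ 0.009 < α = 0.1, reject H0; the data support H1.

t = 2.875; reject H0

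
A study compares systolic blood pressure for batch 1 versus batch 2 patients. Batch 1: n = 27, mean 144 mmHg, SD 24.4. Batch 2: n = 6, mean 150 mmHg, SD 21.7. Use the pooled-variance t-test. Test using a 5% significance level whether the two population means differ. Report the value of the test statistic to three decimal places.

Let group 1 = batch 1, group 2 = batch 2. H0: μ_1 = μ_2; H1: μ_1 ≠ μ_2 (two-sample pooled-variance t-test, two-sided).
s_p² = [(27−1)·24.4² + (6−1)·21.7²]/(27+6−2) = 575.284
t = (144 − 150)/√[575.284·(1/27 + 1/6)] = -0.554
df = n₁ + n₂ − 2 = 31
Two-sided p-value ≈ 0.5834
Since p ≈ 0.5834 > α = 0.05, fail to reject H0; the data do not provide sufficient evidence against H0.

-0.554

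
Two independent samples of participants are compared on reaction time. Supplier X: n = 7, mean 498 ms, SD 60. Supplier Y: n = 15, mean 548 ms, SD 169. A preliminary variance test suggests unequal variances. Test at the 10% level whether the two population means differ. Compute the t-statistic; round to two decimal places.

Let group 1 = supplier X, group 2 = supplier Y. H0: μ_1 = μ_2; H1: μ_1 ≠ μ_2 (Welch's two-sample t-test, two-sided).
t = (x̄_1 − x̄_2)/√(s_1²/n_1 + s_2²/n_2) = (498 − 548)/√(60²/7 + 169²/15) = -1.02
Welch–Satterthwaite df ≈ 19.30
Two-sided p-value ≈ 0.322
Since p ≈ 0.322 > α = 0.1, fail to reject H0; the evidence is not statistically significant.

-1.02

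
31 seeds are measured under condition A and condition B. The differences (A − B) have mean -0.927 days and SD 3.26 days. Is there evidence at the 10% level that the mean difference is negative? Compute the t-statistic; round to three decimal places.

H0: μ_d = 0; H1: μ_d < 0 (paired t-test on the differences, left-tailed).
t = d̄/(s_d/√n) = -0.927/(3.26/√31) = -1.583
df = n − 1 = 30
p-value = P(T ≤ -1.583) ≈ 0.062
Since p ≈ 0.062 < α = 0.1, reject H0; the data support H1.

-1.583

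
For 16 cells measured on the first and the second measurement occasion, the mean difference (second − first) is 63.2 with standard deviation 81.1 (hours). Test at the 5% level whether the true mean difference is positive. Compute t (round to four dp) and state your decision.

t = 3.1171; reject H0

H0: μ_d = 0; H1: μ_d > 0 (paired t-test on the differences, right-tailed).
t = d̄/(s_d/√n) = 63.2/(81.1/√16) = 3.1171
df = n − 1 = 15
p-value = P(T ≥ 3.1171) ≈ 0.004
Since p ≈ 0.004 < α = 0.05, reject H0; the evidence is statistically significant.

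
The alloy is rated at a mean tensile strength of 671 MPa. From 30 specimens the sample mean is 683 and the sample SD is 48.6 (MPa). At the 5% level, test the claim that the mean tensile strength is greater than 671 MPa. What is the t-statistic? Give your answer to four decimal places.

1.3524

H0: μ = 671; H1: μ > 671 (one-sample t-test, right-tailed).
t = (x̄ − μ₀)/(s/√n) = (683 − 671)/(48.6/√30) = 1.3524
df = n − 1 = 29
p-value = P(T ≥ 1.3524) ≈ 0.093
Since p ≈ 0.093 > α = 0.05, fail to reject H0; the evidence is not statistically significant.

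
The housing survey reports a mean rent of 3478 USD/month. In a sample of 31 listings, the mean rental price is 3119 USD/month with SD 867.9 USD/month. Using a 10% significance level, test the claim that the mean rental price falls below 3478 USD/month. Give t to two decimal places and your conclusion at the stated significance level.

t = -2.30; reject H0

H0: μ = 3478; H1: μ < 3478 (one-sample t-test, left-tailed).
t = (x̄ − μ₀)/(s/√n) = (3119 − 3478)/(867.9/√31) = -2.30
df = n − 1 = 30
p-value = P(T ≤ -2.30) ≈ 0.014
Since p ≈ 0.014 < α = 0.1, reject H0; the data support H1.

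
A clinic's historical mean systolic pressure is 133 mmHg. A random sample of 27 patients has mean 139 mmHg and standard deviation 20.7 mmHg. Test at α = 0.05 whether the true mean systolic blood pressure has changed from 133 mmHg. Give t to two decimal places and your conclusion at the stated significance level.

t = 1.51; fail to reject H0

H0: μ = 133; H1: μ ≠ 133 (one-sample t-test, two-sided).
t = (x̄ − μ₀)/(s/√n) = (139 − 133)/(20.7/√27) = 1.51
df = n − 1 = 26
Two-sided p-value ≈ 0.1441
Since p ≈ 0.1441 > α = 0.05, fail to reject H0; the data do not provide sufficient evidence against H0.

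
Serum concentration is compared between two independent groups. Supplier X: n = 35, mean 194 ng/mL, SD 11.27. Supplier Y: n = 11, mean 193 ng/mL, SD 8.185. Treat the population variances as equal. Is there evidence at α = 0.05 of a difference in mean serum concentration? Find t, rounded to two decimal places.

0.27

Let group 1 = supplier X, group 2 = supplier Y. H0: μ_1 = μ_2; H1: μ_1 ≠ μ_2 (two-sample pooled-variance t-test, two-sided).
s_p² = [(35−1)·11.27² + (11−1)·8.185²]/(35+11−2) = 113.372
t = (194 − 193)/√[113.372·(1/35 + 1/11)] = 0.27
df = n₁ + n₂ − 2 = 44
Two-sided p-value ≈ 0.7871
Since p ≈ 0.7871 > α = 0.05, fail to reject H0; the data do not provide sufficient evidence against H0.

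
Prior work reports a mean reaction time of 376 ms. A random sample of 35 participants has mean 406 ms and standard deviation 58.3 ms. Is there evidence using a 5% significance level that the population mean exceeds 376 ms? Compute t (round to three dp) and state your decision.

t = 3.044; reject H0

H0: μ = 376; H1: μ > 376 (one-sample t-test, right-tailed).
t = (x̄ − μ₀)/(s/√n) = (406 − 376)/(58.3/√35) = 3.044
df = n − 1 = 34
p-value = P(T ≥ 3.044) ≈ 0.002
Since p ≈ 0.002 < α = 0.05, reject H0; the evidence is statistically significant.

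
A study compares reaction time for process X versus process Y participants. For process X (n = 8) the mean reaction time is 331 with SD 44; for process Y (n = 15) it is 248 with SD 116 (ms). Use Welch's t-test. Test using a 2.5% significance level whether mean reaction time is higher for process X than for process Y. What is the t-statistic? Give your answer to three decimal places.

Let group 1 = process X, group 2 = process Y. H0: μ_1 = μ_2; H1: μ_1 > μ_2 (Welch's two-sample t-test, right-tailed).
t = (x̄_1 − x̄_2)/√(s_1²/n_1 + s_2²/n_2) = (331 − 248)/√(44²/8 + 116²/15) = 2.459
Welch–Satterthwaite df ≈ 19.70
p-value = P(T ≥ 2.459) ≈ 0.0117
Since p ≈ 0.0117 < α = 0.025, reject H0; the evidence is statistically significant.

2.459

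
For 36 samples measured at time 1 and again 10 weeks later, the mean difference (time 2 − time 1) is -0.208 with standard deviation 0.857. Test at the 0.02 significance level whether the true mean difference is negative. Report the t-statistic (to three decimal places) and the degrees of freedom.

t = -1.456, df = 35

H0: μ_d = 0; H1: μ_d < 0 (paired t-test on the differences, left-tailed).
t = d̄/(s_d/√n) = -0.208/(0.857/√36) = -1.456
df = n − 1 = 35
p-value = P(T ≤ -1.456) ≈ 0.077
Since p ≈ 0.077 > α = 0.02, fail to reject H0; the evidence is not statistically significant.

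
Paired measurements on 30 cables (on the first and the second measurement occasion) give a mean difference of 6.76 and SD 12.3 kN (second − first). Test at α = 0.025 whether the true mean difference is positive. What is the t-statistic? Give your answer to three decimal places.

H0: μ_d = 0; H1: μ_d > 0 (paired t-test on the differences, right-tailed).
t = d̄/(s_d/√n) = 6.76/(12.3/√30) = 3.010
df = n − 1 = 29
p-value = P(T ≥ 3.010) ≈ 0.0027
Since p ≈ 0.0027 < α = 0.025, reject H0; the evidence is statistically significant.

3.010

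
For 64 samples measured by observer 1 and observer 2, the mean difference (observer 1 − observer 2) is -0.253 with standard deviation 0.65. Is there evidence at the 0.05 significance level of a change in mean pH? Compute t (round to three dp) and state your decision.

H0: μ_d = 0; H1: μ_d ≠ 0 (paired t-test on the differences, two-sided).
t = d̄/(s_d/√n) = -0.253/(0.65/√64) = -3.114
df = n − 1 = 63
Two-sided p-value ≈ 0.003
Since p ≈ 0.003 < α = 0.05, reject H0; the evidence is statistically significant.

t = -3.114; reject H0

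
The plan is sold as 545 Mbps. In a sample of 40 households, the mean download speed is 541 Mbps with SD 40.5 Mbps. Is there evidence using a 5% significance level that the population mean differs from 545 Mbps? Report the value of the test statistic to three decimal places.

H0: μ = 545; H1: μ ≠ 545 (one-sample t-test, two-sided).
t = (x̄ − μ₀)/(s/√n) = (541 − 545)/(40.5/√40) = -0.625
df = n − 1 = 39
Two-sided p-value ≈ 0.536
Since p ≈ 0.536 > α = 0.05, fail to reject H0; the evidence is not statistically significant.

-0.625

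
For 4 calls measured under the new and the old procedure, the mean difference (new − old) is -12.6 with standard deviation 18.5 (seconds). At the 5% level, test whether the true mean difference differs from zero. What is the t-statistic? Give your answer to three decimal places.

-1.362

H0: μ_d = 0; H1: μ_d ≠ 0 (paired t-test on the differences, two-sided).
t = d̄/(s_d/√n) = -12.6/(18.5/√4) = -1.362
df = n − 1 = 3
Two-sided p-value ≈ 0.2664
Since p ≈ 0.2664 > α = 0.05, fail to reject H0; the evidence is not statistically significant.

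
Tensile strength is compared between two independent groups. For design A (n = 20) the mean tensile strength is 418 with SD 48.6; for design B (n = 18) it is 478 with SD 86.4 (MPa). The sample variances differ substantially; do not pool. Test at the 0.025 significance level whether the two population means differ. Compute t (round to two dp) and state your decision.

Let group 1 = design A, group 2 = design B. H0: μ_1 = μ_2; H1: μ_1 ≠ μ_2 (Welch's two-sample t-test, two-sided).
t = (x̄_1 − x̄_2)/√(s_1²/n_1 + s_2²/n_2) = (418 − 478)/√(48.6²/20 + 86.4²/18) = -2.60
Welch–Satterthwaite df ≈ 26.16
Two-sided p-value ≈ 0.0152
Since p ≈ 0.0152 < α = 0.025, reject H0; the data support H1.

t = -2.60; reject H0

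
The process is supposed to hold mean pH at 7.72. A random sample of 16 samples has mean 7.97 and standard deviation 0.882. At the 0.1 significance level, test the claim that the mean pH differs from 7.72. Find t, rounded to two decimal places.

1.13

H0: μ = 7.72; H1: μ ≠ 7.72 (one-sample t-test, two-sided).
t = (x̄ − μ₀)/(s/√n) = (7.97 − 7.72)/(0.882/√16) = 1.13
df = n − 1 = 15
Two-sided p-value ≈ 0.2747
Since p ≈ 0.2747 > α = 0.1, fail to reject H0; the data do not provide sufficient evidence against H0.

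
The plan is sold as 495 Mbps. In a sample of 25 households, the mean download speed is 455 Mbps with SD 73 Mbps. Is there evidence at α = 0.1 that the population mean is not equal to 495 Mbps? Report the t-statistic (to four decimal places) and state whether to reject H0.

H0: μ = 495; H1: μ ≠ 495 (one-sample t-test, two-sided).
t = (x̄ − μ₀)/(s/√n) = (455 − 495)/(73/√25) = -2.7397
df = n − 1 = 24
Two-sided p-value ≈ 0.011
Since p ≈ 0.011 < α = 0.1, reject H0; the evidence is statistically significant.

t = -2.7397; reject H0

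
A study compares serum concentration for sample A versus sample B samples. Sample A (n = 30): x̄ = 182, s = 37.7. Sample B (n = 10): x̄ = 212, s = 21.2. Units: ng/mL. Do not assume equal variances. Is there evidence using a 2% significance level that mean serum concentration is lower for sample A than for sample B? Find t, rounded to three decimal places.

-3.122

Let group 1 = sample A, group 2 = sample B. H0: μ_1 = μ_2; H1: μ_1 < μ_2 (Welch's two-sample t-test, left-tailed).
t = (x̄_1 − x̄_2)/√(s_1²/n_1 + s_2²/n_2) = (182 − 212)/√(37.7²/30 + 21.2²/10) = -3.122
Welch–Satterthwaite df ≈ 28.24
p-value = P(T ≤ -3.122) ≈ 0.002
Since p ≈ 0.002 < α = 0.02, reject H0; the data support H1.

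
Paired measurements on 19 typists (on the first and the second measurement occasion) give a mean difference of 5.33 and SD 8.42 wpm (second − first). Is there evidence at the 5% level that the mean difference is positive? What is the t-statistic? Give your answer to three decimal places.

H0: μ_d = 0; H1: μ_d > 0 (paired t-test on the differences, right-tailed).
t = d̄/(s_d/√n) = 5.33/(8.42/√19) = 2.759
df = n − 1 = 18
p-value = P(T ≥ 2.759) ≈ 0.006
Since p ≈ 0.006 < α = 0.05, reject H0; the evidence is statistically significant.

2.759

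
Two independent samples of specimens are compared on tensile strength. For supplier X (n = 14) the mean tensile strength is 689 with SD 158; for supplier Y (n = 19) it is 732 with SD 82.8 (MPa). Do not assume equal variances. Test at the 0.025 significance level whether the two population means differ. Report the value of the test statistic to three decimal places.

-0.929

Let group 1 = supplier X, group 2 = supplier Y. H0: μ_1 = μ_2; H1: μ_1 ≠ μ_2 (Welch's two-sample t-test, two-sided).
t = (x̄_1 − x̄_2)/√(s_1²/n_1 + s_2²/n_2) = (689 − 732)/√(158²/14 + 82.8²/19) = -0.929
Welch–Satterthwaite df ≈ 18.25
Two-sided p-value ≈ 0.365
Since p ≈ 0.365 > α = 0.025, fail to reject H0; the evidence is not statistically significant.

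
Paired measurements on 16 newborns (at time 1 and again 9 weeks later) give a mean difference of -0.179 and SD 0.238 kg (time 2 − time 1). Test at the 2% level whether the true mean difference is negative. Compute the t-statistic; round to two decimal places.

H0: μ_d = 0; H1: μ_d < 0 (paired t-test on the differences, left-tailed).
t = d̄/(s_d/√n) = -0.179/(0.238/√16) = -3.01
df = n − 1 = 15
p-value = P(T ≤ -3.01) ≈ 0.0044
Since p ≈ 0.0044 < α = 0.02, reject H0; the data support H1.

-3.01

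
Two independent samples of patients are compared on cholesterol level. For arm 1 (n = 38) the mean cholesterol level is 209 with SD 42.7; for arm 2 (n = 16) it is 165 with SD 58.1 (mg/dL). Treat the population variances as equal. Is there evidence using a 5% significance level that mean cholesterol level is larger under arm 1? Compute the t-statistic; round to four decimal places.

3.0981

Let group 1 = arm 1, group 2 = arm 2. H0: μ_1 = μ_2; H1: μ_1 > μ_2 (two-sample pooled-variance t-test, right-tailed).
s_p² = [(38−1)·42.7² + (16−1)·58.1²]/(38+16−2) = 2271.07
t = (209 − 165)/√[2271.07·(1/38 + 1/16)] = 3.0981
df = n₁ + n₂ − 2 = 52
p-value = P(T ≥ 3.0981) ≈ 0.0016
Since p ≈ 0.0016 < α = 0.05, reject H0; the data support H1.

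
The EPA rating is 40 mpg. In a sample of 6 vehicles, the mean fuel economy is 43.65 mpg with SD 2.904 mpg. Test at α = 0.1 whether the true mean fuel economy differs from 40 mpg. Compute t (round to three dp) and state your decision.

t = 3.079; reject H0

H0: μ = 40; H1: μ ≠ 40 (one-sample t-test, two-sided).
t = (x̄ − μ₀)/(s/√n) = (43.65 − 40)/(2.904/√6) = 3.079
df = n − 1 = 5
Two-sided p-value ≈ 0.028
Since p ≈ 0.028 < α = 0.1, reject H0; the data support H1.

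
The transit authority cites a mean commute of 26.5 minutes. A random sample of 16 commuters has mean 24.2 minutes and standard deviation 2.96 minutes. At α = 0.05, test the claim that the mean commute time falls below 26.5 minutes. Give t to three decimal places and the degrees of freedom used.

H0: μ = 26.5; H1: μ < 26.5 (one-sample t-test, left-tailed).
t = (x̄ − μ₀)/(s/√n) = (24.2 − 26.5)/(2.96/√16) = -3.108
df = n − 1 = 15
p-value = P(T ≤ -3.108) ≈ 0.004
Since p ≈ 0.004 < α = 0.05, reject H0; the data support H1.

t = -3.108, df = 15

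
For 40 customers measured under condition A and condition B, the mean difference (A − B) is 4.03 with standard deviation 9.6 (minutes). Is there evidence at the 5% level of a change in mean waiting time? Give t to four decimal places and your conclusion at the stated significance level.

H0: μ_d = 0; H1: μ_d ≠ 0 (paired t-test on the differences, two-sided).
t = d̄/(s_d/√n) = 4.03/(9.6/√40) = 2.6550
df = n − 1 = 39
Two-sided p-value ≈ 0.011
Since p ≈ 0.011 < α = 0.05, reject H0; the evidence is statistically significant.

t = 2.6550; reject H0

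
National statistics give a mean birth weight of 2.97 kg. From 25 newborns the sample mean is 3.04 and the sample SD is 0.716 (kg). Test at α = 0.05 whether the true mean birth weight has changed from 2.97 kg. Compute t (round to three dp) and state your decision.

H0: μ = 2.97; H1: μ ≠ 2.97 (one-sample t-test, two-sided).
t = (x̄ − μ₀)/(s/√n) = (3.04 − 2.97)/(0.716/√25) = 0.489
df = n − 1 = 24
Two-sided p-value ≈ 0.629
Since p ≈ 0.629 > α = 0.05, fail to reject H0; the data do not provide sufficient evidence against H0.

t = 0.489; fail to reject H0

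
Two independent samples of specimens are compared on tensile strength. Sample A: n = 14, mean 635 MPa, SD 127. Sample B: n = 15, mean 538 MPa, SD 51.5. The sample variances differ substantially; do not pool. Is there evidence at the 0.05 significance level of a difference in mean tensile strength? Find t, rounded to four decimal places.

Let group 1 = sample A, group 2 = sample B. H0: μ_1 = μ_2; H1: μ_1 ≠ μ_2 (Welch's two-sample t-test, two-sided).
t = (x̄_1 − x̄_2)/√(s_1²/n_1 + s_2²/n_2) = (635 − 538)/√(127²/14 + 51.5²/15) = 2.6609
Welch–Satterthwaite df ≈ 16.93
Two-sided p-value ≈ 0.0165
Since p ≈ 0.0165 < α = 0.05, reject H0; the data support H1.

2.6609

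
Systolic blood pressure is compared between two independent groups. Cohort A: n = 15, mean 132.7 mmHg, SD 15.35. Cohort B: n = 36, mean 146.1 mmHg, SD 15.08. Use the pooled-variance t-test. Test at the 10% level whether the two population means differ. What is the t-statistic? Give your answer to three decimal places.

Let group 1 = cohort A, group 2 = cohort B. H0: μ_1 = μ_2; H1: μ_1 ≠ μ_2 (two-sample pooled-variance t-test, two-sided).
s_p² = [(15−1)·15.35² + (36−1)·15.08²]/(15+36−2) = 229.754
t = (132.7 − 146.1)/√[229.754·(1/15 + 1/36)] = -2.877
df = n₁ + n₂ − 2 = 49
Two-sided p-value ≈ 0.006
Since p ≈ 0.006 < α = 0.1, reject H0; the evidence is statistically significant.

-2.877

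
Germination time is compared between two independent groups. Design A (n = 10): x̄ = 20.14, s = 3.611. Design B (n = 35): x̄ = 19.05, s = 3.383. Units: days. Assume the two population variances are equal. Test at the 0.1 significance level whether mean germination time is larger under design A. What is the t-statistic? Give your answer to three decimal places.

Let group 1 = design A, group 2 = design B. H0: μ_1 = μ_2; H1: μ_1 > μ_2 (two-sample pooled-variance t-test, right-tailed).
s_p² = [(10−1)·3.611² + (35−1)·3.383²]/(10+35−2) = 11.7784
t = (20.14 − 19.05)/√[11.7784·(1/10 + 1/35)] = 0.886
df = n₁ + n₂ − 2 = 43
p-value = P(T ≥ 0.886) ≈ 0.1903
Since p ≈ 0.1903 > α = 0.1, fail to reject H0; the data do not provide sufficient evidence against H0.

0.886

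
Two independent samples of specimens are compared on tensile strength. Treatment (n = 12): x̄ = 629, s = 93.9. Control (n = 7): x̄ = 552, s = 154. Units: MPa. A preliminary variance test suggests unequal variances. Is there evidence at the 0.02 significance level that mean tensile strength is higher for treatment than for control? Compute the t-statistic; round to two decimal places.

Let group 1 = treatment, group 2 = control. H0: μ_1 = μ_2; H1: μ_1 > μ_2 (Welch's two-sample t-test, right-tailed).
t = (x̄_1 − x̄_2)/√(s_1²/n_1 + s_2²/n_2) = (629 − 552)/√(93.9²/12 + 154²/7) = 1.20
Welch–Satterthwaite df ≈ 8.66
p-value = P(T ≥ 1.20) ≈ 0.1311
Since p ≈ 0.1311 > α = 0.02, fail to reject H0; the evidence is not statistically significant.

1.20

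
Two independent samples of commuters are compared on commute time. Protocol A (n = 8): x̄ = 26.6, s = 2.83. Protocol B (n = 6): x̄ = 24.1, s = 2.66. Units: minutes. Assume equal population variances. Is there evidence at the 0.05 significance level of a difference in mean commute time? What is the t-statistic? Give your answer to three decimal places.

Let group 1 = protocol A, group 2 = protocol B. H0: μ_1 = μ_2; H1: μ_1 ≠ μ_2 (two-sample pooled-variance t-test, two-sided).
s_p² = [(8−1)·2.83² + (6−1)·2.66²]/(8+6−2) = 7.62003
t = (26.6 − 24.1)/√[7.62003·(1/8 + 1/6)] = 1.677
df = n₁ + n₂ − 2 = 12
Two-sided p-value ≈ 0.119
Since p ≈ 0.119 > α = 0.05, fail to reject H0; the data do not provide sufficient evidence against H0.

1.677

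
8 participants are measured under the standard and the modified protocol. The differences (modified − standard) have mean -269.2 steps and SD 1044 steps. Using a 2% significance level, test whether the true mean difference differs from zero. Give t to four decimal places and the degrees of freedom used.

H0: μ_d = 0; H1: μ_d ≠ 0 (paired t-test on the differences, two-sided).
t = d̄/(s_d/√n) = -269.2/(1044/√8) = -0.7293
df = n − 1 = 7
Two-sided p-value ≈ 0.4895
Since p ≈ 0.4895 > α = 0.02, fail to reject H0; the evidence is not statistically significant.

t = -0.7293, df = 7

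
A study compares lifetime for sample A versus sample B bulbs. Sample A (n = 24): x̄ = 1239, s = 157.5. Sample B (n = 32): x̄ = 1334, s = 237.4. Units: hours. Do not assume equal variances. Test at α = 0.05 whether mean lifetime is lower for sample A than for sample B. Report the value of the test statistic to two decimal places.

-1.80

Let group 1 = sample A, group 2 = sample B. H0: μ_1 = μ_2; H1: μ_1 < μ_2 (Welch's two-sample t-test, left-tailed).
t = (x̄_1 − x̄_2)/√(s_1²/n_1 + s_2²/n_2) = (1239 − 1334)/√(157.5²/24 + 237.4²/32) = -1.80
Welch–Satterthwaite df ≈ 53.31
p-value = P(T ≤ -1.80) ≈ 0.039
Since p ≈ 0.039 < α = 0.05, reject H0; the data support H1.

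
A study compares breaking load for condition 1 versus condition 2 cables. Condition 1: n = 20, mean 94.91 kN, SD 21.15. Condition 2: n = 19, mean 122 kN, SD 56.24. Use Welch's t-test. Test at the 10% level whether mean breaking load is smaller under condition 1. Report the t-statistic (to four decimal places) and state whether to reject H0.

t = -1.9714; reject H0

Let group 1 = condition 1, group 2 = condition 2. H0: μ_1 = μ_2; H1: μ_1 < μ_2 (Welch's two-sample t-test, left-tailed).
t = (x̄_1 − x̄_2)/√(s_1²/n_1 + s_2²/n_2) = (94.91 − 122)/√(21.15²/20 + 56.24²/19) = -1.9714
Welch–Satterthwaite df ≈ 22.77
p-value = P(T ≤ -1.9714) ≈ 0.0305
Since p ≈ 0.0305 < α = 0.1, reject H0; the evidence is statistically significant.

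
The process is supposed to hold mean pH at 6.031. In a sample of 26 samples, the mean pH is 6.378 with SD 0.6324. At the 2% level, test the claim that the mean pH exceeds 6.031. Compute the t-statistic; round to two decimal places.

2.80

H0: μ = 6.031; H1: μ > 6.031 (one-sample t-test, right-tailed).
t = (x̄ − μ₀)/(s/√n) = (6.378 − 6.031)/(0.6324/√26) = 2.80
df = n − 1 = 25
p-value = P(T ≥ 2.80) ≈ 0.005
Since p ≈ 0.005 < α = 0.02, reject H0; the data support H1.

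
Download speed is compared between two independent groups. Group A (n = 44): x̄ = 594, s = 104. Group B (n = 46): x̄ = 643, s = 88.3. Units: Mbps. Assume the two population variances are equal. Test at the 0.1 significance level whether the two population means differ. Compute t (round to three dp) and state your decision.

t = -2.413; reject H0

Let group 1 = group A, group 2 = group B. H0: μ_1 = μ_2; H1: μ_1 ≠ μ_2 (two-sample pooled-variance t-test, two-sided).
s_p² = [(44−1)·104² + (46−1)·88.3²]/(44+46−2) = 9272.14
t = (594 − 643)/√[9272.14·(1/44 + 1/46)] = -2.413
df = n₁ + n₂ − 2 = 88
Two-sided p-value ≈ 0.0179
Since p ≈ 0.0179 < α = 0.1, reject H0; the data support H1.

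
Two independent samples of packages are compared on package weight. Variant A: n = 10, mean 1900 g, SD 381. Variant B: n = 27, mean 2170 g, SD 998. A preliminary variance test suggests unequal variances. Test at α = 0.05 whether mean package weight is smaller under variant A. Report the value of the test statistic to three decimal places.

Let group 1 = variant A, group 2 = variant B. H0: μ_1 = μ_2; H1: μ_1 < μ_2 (Welch's two-sample t-test, left-tailed).
t = (x̄_1 − x̄_2)/√(s_1²/n_1 + s_2²/n_2) = (1900 − 2170)/√(381²/10 + 998²/27) = -1.191
Welch–Satterthwaite df ≈ 34.88
p-value = P(T ≤ -1.191) ≈ 0.121
Since p ≈ 0.121 > α = 0.05, fail to reject H0; the data do not provide sufficient evidence against H0.

-1.191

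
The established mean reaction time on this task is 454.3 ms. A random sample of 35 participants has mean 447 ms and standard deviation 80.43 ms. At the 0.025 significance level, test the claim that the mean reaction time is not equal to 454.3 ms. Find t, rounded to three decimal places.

H0: μ = 454.3; H1: μ ≠ 454.3 (one-sample t-test, two-sided).
t = (x̄ − μ₀)/(s/√n) = (447 − 454.3)/(80.43/√35) = -0.537
df = n − 1 = 34
Two-sided p-value ≈ 0.595
Since p ≈ 0.595 > α = 0.025, fail to reject H0; the data do not provide sufficient evidence against H0.

-0.537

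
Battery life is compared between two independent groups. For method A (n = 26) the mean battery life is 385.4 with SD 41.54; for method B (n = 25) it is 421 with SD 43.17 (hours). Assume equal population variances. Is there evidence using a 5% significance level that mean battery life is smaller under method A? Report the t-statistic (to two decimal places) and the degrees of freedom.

t = -3.00, df = 49

Let group 1 = method A, group 2 = method B. H0: μ_1 = μ_2; H1: μ_1 < μ_2 (two-sample pooled-variance t-test, left-tailed).
s_p² = [(26−1)·41.54² + (25−1)·43.17²]/(26+25−2) = 1793.2
t = (385.4 − 421)/√[1793.2·(1/26 + 1/25)] = -3.00
df = n₁ + n₂ − 2 = 49
p-value = P(T ≤ -3.00) ≈ 0.002
Since p ≈ 0.002 < α = 0.05, reject H0; the data support H1.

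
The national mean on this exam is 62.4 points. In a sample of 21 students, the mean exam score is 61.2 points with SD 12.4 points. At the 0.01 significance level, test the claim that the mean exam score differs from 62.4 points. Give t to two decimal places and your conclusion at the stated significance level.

t = -0.44; fail to reject H0

H0: μ = 62.4; H1: μ ≠ 62.4 (one-sample t-test, two-sided).
t = (x̄ − μ₀)/(s/√n) = (61.2 − 62.4)/(12.4/√21) = -0.44
df = n − 1 = 20
Two-sided p-value ≈ 0.662
Since p ≈ 0.662 > α = 0.01, fail to reject H0; the evidence is not statistically significant.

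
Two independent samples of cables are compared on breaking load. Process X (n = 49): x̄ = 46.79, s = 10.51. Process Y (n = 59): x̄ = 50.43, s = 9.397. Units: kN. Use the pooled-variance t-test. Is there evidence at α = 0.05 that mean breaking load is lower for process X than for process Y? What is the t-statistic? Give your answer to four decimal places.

Let group 1 = process X, group 2 = process Y. H0: μ_1 = μ_2; H1: μ_1 < μ_2 (two-sample pooled-variance t-test, left-tailed).
s_p² = [(49−1)·10.51² + (59−1)·9.397²]/(49+59−2) = 98.3367
t = (46.79 − 50.43)/√[98.3367·(1/49 + 1/59)] = -1.8991
df = n₁ + n₂ − 2 = 106
p-value = P(T ≤ -1.8991) ≈ 0.0301
Since p ≈ 0.0301 < α = 0.05, reject H0; the evidence is statistically significant.

-1.8991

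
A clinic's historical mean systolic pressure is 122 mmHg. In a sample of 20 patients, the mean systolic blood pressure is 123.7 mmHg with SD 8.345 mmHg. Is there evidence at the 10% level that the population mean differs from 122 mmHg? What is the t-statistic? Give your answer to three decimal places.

H0: μ = 122; H1: μ ≠ 122 (one-sample t-test, two-sided).
t = (x̄ − μ₀)/(s/√n) = (123.7 − 122)/(8.345/√20) = 0.911
df = n − 1 = 19
Two-sided p-value ≈ 0.3737
Since p ≈ 0.3737 > α = 0.1, fail to reject H0; the evidence is not statistically significant.

0.911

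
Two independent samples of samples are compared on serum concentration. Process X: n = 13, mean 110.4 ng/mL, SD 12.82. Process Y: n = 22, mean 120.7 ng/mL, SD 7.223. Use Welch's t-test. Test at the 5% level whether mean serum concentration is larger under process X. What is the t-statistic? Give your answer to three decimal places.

Let group 1 = process X, group 2 = process Y. H0: μ_1 = μ_2; H1: μ_1 > μ_2 (Welch's two-sample t-test, right-tailed).
t = (x̄_1 − x̄_2)/√(s_1²/n_1 + s_2²/n_2) = (110.4 − 120.7)/√(12.82²/13 + 7.223²/22) = -2.658
Welch–Satterthwaite df ≈ 16.59
p-value = P(T ≥ -2.658) ≈ 0.992
Since p ≈ 0.992 > α = 0.05, fail to reject H0; the evidence is not statistically significant.

-2.658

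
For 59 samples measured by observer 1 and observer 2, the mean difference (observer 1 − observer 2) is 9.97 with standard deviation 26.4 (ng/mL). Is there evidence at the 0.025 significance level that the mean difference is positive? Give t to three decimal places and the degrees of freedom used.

H0: μ_d = 0; H1: μ_d > 0 (paired t-test on the differences, right-tailed).
t = d̄/(s_d/√n) = 9.97/(26.4/√59) = 2.901
df = n − 1 = 58
p-value = P(T ≥ 2.901) ≈ 0.0026
Since p ≈ 0.0026 < α = 0.025, reject H0; the data support H1.

t = 2.901, df = 58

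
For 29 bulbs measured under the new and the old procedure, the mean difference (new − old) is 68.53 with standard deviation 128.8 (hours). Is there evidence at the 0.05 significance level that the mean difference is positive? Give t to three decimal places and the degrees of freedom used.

H0: μ_d = 0; H1: μ_d > 0 (paired t-test on the differences, right-tailed).
t = d̄/(s_d/√n) = 68.53/(128.8/√29) = 2.865
df = n − 1 = 28
p-value = P(T ≥ 2.865) ≈ 0.0039
Since p ≈ 0.0039 < α = 0.05, reject H0; the data support H1.

t = 2.865, df = 28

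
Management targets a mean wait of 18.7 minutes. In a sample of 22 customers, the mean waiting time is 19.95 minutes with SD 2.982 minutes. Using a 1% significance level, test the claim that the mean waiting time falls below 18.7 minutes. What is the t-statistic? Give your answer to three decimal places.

1.966

H0: μ = 18.7; H1: μ < 18.7 (one-sample t-test, left-tailed).
t = (x̄ − μ₀)/(s/√n) = (19.95 − 18.7)/(2.982/√22) = 1.966
df = n − 1 = 21
p-value = P(T ≤ 1.966) ≈ 0.969
Since p ≈ 0.969 > α = 0.01, fail to reject H0; the evidence is not statistically significant.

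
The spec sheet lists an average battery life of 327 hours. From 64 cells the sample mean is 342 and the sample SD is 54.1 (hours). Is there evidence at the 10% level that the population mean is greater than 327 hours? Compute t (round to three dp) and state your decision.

t = 2.218; reject H0

H0: μ = 327; H1: μ > 327 (one-sample t-test, right-tailed).
t = (x̄ − μ₀)/(s/√n) = (342 − 327)/(54.1/√64) = 2.218
df = n − 1 = 63
p-value = P(T ≥ 2.218) ≈ 0.015
Since p ≈ 0.015 < α = 0.1, reject H0; the evidence is statistically significant.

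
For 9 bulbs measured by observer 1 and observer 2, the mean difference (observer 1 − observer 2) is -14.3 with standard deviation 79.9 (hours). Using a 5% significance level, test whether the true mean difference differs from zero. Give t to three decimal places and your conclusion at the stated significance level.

t = -0.537; fail to reject H0

H0: μ_d = 0; H1: μ_d ≠ 0 (paired t-test on the differences, two-sided).
t = d̄/(s_d/√n) = -14.3/(79.9/√9) = -0.537
df = n − 1 = 8
Two-sided p-value ≈ 0.606
Since p ≈ 0.606 > α = 0.05, fail to reject H0; the evidence is not statistically significant.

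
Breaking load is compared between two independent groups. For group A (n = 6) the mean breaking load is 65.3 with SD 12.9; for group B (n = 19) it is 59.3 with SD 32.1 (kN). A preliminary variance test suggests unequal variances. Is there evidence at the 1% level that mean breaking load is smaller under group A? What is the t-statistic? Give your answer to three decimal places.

Let group 1 = group A, group 2 = group B. H0: μ_1 = μ_2; H1: μ_1 < μ_2 (Welch's two-sample t-test, left-tailed).
t = (x̄_1 − x̄_2)/√(s_1²/n_1 + s_2²/n_2) = (65.3 − 59.3)/√(12.9²/6 + 32.1²/19) = 0.663
Welch–Satterthwaite df ≈ 21.18
p-value = P(T ≤ 0.663) ≈ 0.7427
Since p ≈ 0.7427 > α = 0.01, fail to reject H0; the evidence is not statistically significant.

0.663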